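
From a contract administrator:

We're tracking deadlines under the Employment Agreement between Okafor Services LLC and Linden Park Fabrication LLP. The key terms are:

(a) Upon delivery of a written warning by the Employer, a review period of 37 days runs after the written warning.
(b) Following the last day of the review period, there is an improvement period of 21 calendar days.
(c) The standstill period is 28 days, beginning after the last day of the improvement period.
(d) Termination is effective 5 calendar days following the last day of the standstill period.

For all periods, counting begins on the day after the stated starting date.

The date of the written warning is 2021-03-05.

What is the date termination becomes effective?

2021-06-04

The last day of the review period: 37 calendar days after 2021-03-05 is 2021-04-11.
The last day of the improvement period: 2021-04-11 + 21 days = 2021-05-02.
Adding 28 calendar days to 2021-05-02 gives 2021-05-30, which is the last day of the standstill period.
Adding 5 calendar days to 2021-05-30 gives 2021-06-04, which is the date termination becomes effective.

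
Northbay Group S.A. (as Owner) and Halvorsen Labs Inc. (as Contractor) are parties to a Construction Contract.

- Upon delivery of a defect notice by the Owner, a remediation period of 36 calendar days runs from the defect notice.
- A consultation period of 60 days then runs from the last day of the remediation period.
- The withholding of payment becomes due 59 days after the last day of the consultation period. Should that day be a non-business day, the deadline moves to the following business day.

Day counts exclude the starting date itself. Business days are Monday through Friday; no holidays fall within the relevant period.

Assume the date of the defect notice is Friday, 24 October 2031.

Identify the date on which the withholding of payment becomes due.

Adding 36 calendar days to 24 October 2031 gives 29 November 2031, which is the last day of the remediation period.
The last day of the consultation period: 60 calendar days after 29 November 2031 is 28 January 2032.
The date on which the withholding of payment becomes due: 28 January 2032 + 59 days = 27 March 2032. That falls on a Saturday, so it rolls to the next business day, Monday, 29 March 2032.

29 March 2032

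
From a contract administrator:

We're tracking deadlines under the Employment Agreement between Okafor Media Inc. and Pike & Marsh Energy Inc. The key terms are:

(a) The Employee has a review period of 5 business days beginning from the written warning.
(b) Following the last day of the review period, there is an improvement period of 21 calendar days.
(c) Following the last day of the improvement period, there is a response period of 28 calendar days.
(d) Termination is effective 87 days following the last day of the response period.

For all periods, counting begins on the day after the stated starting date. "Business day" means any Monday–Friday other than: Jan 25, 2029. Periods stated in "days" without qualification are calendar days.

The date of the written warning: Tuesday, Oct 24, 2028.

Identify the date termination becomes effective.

Mar 16, 2029

The last day of the review period: counting 5 business days from Tuesday, Oct 24, 2028 (Oct 25, Oct 26, Oct 27, Oct 30, Oct 31, skipping weekends) reaches Tuesday, Oct 31, 2028.
The last day of the improvement period: 21 calendar days after Oct 31, 2028 is Nov 21, 2028.
The last day of the response period: Nov 21, 2028 + 28 days = Dec 19, 2028.
The date termination becomes effective: 87 calendar days after Dec 19, 2028 is Mar 16, 2029.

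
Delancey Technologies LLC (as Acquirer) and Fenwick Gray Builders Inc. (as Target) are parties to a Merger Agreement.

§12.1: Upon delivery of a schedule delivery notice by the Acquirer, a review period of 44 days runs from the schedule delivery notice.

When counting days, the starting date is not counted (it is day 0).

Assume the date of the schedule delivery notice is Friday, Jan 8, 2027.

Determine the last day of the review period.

Feb 21, 2027

The last day of the review period: 44 calendar days after Jan 8, 2027 is Feb 21, 2027.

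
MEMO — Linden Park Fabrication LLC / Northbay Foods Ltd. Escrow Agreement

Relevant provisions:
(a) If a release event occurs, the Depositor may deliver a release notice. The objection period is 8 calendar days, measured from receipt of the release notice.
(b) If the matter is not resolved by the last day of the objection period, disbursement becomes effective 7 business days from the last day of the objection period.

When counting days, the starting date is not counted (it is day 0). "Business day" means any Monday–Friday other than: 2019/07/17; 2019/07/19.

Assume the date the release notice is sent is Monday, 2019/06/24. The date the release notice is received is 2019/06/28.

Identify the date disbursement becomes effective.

The last day of the objection period: 8 calendar days after 2019/06/28 is 2019/07/06.
From Saturday, 2019/07/06, 7 business days (Jul 8, Jul 9, Jul 10, Jul 11, Jul 12, Jul 15, Jul 16, skipping weekends) brings us to Tuesday, 2019/07/16, which is the date disbursement becomes effective.

2019/07/16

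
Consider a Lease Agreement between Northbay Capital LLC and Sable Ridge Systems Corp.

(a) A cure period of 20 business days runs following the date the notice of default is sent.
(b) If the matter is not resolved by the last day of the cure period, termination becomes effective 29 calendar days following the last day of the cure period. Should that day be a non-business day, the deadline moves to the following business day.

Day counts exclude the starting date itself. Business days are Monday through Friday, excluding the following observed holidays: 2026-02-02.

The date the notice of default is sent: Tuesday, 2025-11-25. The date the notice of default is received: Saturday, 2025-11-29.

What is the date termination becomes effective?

The last day of the cure period: 20 business days after Tuesday, 2025-11-25, skipping weekends — Nov 26, Nov 27, Nov 28, Dec 1, …, Dec 19, Dec 22, Dec 23 — lands on Tuesday, 2025-12-23.
The date termination becomes effective: 29 calendar days after 2025-12-23 is 2026-01-21. 2026-01-21 is a Wednesday and is not a listed holiday, so no roll-forward applies.

2026-01-21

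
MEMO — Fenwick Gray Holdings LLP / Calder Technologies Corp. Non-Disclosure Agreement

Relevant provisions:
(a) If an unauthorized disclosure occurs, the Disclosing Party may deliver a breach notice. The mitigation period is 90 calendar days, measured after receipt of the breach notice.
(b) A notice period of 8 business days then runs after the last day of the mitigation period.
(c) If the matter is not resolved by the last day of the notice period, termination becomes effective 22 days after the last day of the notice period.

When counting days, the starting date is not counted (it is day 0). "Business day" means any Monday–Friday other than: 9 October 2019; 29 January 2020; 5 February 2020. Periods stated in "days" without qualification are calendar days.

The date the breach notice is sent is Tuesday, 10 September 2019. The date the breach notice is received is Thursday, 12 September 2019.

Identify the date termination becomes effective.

Adding 90 calendar days to 12 September 2019 gives 11 December 2019, which is the last day of the mitigation period.
The last day of the notice period: counting 8 business days from Wednesday, 11 December 2019 (Dec 12, Dec 13, Dec 16, Dec 17, Dec 18, Dec 19, Dec 20, Dec 23, skipping weekends) reaches Monday, 23 December 2019.
The date termination becomes effective: 22 calendar days after 23 December 2019 is 14 January 2020.

14 January 2020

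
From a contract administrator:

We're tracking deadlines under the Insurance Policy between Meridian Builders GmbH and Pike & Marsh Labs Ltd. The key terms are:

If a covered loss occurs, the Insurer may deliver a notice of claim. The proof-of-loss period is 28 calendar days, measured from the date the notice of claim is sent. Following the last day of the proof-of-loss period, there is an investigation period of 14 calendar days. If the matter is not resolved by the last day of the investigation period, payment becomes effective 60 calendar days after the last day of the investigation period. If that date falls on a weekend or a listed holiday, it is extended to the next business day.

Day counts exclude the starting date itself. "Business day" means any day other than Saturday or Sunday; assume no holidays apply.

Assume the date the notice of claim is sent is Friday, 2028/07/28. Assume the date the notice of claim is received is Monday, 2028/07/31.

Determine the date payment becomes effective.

The last day of the proof-of-loss period: 2028/07/28 + 28 days = 2028/08/25.
The last day of the investigation period: 14 calendar days after 2028/08/25 is 2028/09/08.
Adding 60 calendar days to 2028/09/08 gives 2028/11/07, which is the date payment becomes effective. 2028/11/07 is a Tuesday, so no roll-forward applies.

2028/11/07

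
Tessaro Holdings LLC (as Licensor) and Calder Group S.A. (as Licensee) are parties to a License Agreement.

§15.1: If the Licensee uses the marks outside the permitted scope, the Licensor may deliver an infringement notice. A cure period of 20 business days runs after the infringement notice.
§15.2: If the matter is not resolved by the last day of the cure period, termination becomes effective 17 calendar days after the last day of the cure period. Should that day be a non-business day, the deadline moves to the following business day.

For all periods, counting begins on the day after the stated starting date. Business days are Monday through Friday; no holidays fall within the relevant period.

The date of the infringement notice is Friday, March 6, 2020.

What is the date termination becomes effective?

The last day of the cure period: 20 business days after Friday, March 6, 2020, skipping weekends — Mar 9, Mar 10, Mar 11, Mar 12, …, Apr 1, Apr 2, Apr 3 — lands on Friday, April 3, 2020.
The date termination becomes effective: 17 calendar days after April 3, 2020 is April 20, 2020. April 20, 2020 is a Monday, so no roll-forward applies.

April 20, 2020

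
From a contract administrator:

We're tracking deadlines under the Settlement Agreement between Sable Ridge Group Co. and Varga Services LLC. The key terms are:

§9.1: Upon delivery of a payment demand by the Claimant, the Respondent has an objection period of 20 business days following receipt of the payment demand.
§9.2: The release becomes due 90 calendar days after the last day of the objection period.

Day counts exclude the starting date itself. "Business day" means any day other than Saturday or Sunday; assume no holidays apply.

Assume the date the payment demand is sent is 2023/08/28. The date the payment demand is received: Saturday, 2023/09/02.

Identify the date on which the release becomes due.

2023/12/28

The last day of the objection period: counting 20 business days from Saturday, 2023/09/02 (Sep 4, Sep 5, Sep 6, Sep 7, …, Sep 27, Sep 28, Sep 29, skipping weekends) reaches Friday, 2023/09/29.
Adding 90 calendar days to 2023/09/29 gives 2023/12/28, which is the date on which the release becomes due.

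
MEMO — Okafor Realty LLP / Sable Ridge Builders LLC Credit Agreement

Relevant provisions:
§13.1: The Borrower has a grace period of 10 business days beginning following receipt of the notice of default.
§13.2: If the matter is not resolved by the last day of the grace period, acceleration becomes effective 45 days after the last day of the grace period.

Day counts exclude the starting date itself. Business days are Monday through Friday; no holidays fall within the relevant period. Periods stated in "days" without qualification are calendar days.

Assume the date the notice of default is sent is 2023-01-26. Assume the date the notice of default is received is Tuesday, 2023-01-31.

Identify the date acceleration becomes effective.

The last day of the grace period: 10 business days after Tuesday, 2023-01-31, skipping weekends — Feb 1, Feb 2, Feb 3, Feb 6, Feb 7, Feb 8, Feb 9, Feb 10, Feb 13, Feb 14 — lands on Tuesday, 2023-02-14.
Adding 45 calendar days to 2023-02-14 gives 2023-03-31, which is the date acceleration becomes effective.

2023-03-31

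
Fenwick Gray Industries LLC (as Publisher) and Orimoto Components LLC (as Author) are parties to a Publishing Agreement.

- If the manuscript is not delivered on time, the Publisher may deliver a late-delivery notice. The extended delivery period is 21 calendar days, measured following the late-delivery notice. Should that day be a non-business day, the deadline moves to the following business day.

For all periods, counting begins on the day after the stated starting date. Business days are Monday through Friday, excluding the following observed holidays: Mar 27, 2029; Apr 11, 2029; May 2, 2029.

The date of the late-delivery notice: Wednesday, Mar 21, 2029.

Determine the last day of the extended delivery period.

Apr 12, 2029

Adding 21 calendar days to Mar 21, 2029 gives Apr 11, 2029, which is the last day of the extended delivery period. That falls on Wednesday, a listed holiday, so it rolls to the next business day, Thursday, Apr 12, 2029.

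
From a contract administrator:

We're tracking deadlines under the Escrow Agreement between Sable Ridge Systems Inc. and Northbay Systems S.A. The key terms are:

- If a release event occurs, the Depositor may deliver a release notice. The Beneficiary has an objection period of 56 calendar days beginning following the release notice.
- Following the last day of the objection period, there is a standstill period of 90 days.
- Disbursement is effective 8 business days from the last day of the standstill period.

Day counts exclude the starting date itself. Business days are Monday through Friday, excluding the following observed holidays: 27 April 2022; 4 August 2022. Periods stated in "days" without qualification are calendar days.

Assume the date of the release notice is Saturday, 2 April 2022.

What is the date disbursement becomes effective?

7 September 2022

The last day of the objection period: 2 April 2022 + 56 days = 28 May 2022.
The last day of the standstill period: 90 calendar days after 28 May 2022 is 26 August 2022.
The date disbursement becomes effective: counting 8 business days from Friday, 26 August 2022 (Aug 29, Aug 30, Aug 31, Sep 1, Sep 2, Sep 5, Sep 6, Sep 7, skipping weekends) reaches Wednesday, 7 September 2022.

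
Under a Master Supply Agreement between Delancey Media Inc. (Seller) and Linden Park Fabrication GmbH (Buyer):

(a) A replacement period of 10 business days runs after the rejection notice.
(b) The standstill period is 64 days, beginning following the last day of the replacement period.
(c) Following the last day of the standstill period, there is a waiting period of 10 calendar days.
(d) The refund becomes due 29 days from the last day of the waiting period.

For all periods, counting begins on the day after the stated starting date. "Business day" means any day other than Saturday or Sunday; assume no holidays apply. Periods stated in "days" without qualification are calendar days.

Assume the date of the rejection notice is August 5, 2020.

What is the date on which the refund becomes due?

November 30, 2020

From Wednesday, August 5, 2020, 10 business days (Aug 6, Aug 7, Aug 10, Aug 11, Aug 12, Aug 13, Aug 14, Aug 17, Aug 18, Aug 19, skipping weekends) brings us to Wednesday, August 19, 2020, which is the last day of the replacement period.
Adding 64 calendar days to August 19, 2020 gives October 22, 2020, which is the last day of the standstill period.
The last day of the waiting period: October 22, 2020 + 10 days = November 1, 2020.
The date on which the refund becomes due: November 1, 2020 + 29 days = November 30, 2020.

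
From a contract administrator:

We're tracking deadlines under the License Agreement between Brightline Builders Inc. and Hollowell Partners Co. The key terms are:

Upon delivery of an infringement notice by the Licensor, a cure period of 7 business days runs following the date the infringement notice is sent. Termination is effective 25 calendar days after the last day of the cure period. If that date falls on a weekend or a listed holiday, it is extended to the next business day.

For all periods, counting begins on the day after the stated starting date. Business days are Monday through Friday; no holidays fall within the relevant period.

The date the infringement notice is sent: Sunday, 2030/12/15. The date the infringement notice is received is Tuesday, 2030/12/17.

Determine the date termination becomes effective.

2031/01/20

The last day of the cure period: 7 business days after Sunday, 2030/12/15, skipping weekends — Dec 16, Dec 17, Dec 18, Dec 19, Dec 20, Dec 23, Dec 24 — lands on Tuesday, 2030/12/24.
The date termination becomes effective: 25 calendar days after 2030/12/24 is 2031/01/18. That falls on a Saturday, so it rolls to the next business day, Monday, 2031/01/20.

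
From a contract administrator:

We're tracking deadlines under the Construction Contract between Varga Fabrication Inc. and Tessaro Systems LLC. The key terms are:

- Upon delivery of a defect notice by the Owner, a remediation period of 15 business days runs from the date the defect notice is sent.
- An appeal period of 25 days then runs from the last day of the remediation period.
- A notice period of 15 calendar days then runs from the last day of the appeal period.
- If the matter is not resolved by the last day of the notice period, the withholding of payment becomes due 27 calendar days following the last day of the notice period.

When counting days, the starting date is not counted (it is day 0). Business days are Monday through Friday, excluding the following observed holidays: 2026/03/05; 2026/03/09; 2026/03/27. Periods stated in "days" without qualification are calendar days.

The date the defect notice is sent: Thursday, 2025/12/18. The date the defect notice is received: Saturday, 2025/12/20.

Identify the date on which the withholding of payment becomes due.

2026/03/16

From Thursday, 2025/12/18, 15 business days (Dec 19, Dec 22, Dec 23, Dec 24, …, Jan 6, Jan 7, Jan 8, skipping weekends) brings us to Thursday, 2026/01/08, which is the last day of the remediation period.
The last day of the appeal period: 25 calendar days after 2026/01/08 is 2026/02/02.
The last day of the notice period: 2026/02/02 + 15 days = 2026/02/17.
Adding 27 calendar days to 2026/02/17 gives 2026/03/16, which is the date on which the withholding of payment becomes due.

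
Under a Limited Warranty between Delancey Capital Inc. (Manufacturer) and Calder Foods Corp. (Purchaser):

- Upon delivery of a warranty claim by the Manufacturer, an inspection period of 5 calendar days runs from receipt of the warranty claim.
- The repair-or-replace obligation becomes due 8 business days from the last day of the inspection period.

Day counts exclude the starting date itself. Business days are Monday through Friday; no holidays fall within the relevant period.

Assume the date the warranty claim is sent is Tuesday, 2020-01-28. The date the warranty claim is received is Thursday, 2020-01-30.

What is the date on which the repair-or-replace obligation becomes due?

The last day of the inspection period: 5 calendar days after 2020-01-30 is 2020-02-04.
The date on which the repair-or-replace obligation becomes due: 8 business days after Tuesday, 2020-02-04, skipping weekends — Feb 5, Feb 6, Feb 7, Feb 10, Feb 11, Feb 12, Feb 13, Feb 14 — lands on Friday, 2020-02-14.

2020-02-14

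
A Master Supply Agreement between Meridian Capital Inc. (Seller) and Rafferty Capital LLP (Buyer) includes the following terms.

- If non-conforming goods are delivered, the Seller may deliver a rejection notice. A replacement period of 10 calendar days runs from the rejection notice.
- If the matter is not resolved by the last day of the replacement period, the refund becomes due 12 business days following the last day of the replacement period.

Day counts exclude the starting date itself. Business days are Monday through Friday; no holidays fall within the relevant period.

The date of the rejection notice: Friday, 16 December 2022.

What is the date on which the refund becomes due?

Adding 10 calendar days to 16 December 2022 gives 26 December 2022, which is the last day of the replacement period.
The date on which the refund becomes due: counting 12 business days from Monday, 26 December 2022 (Dec 27, Dec 28, Dec 29, Dec 30, …, Jan 9, Jan 10, Jan 11, skipping weekends) reaches Wednesday, 11 January 2023.

11 January 2023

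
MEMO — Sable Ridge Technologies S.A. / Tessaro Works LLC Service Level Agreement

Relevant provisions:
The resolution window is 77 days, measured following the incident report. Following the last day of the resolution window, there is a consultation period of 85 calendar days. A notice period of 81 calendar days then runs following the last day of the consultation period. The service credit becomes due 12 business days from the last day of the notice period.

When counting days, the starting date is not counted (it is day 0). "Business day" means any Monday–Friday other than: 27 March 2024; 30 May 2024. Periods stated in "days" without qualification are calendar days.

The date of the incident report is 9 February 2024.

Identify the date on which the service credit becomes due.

The last day of the resolution window: 9 February 2024 + 77 days = 26 April 2024.
The last day of the consultation period: 85 calendar days after 26 April 2024 is 20 July 2024.
Adding 81 calendar days to 20 July 2024 gives 9 October 2024, which is the last day of the notice period.
The date on which the service credit becomes due: counting 12 business days from Wednesday, 9 October 2024 (Oct 10, Oct 11, Oct 14, Oct 15, …, Oct 23, Oct 24, Oct 25, skipping weekends) reaches Friday, 25 October 2024.

25 October 2024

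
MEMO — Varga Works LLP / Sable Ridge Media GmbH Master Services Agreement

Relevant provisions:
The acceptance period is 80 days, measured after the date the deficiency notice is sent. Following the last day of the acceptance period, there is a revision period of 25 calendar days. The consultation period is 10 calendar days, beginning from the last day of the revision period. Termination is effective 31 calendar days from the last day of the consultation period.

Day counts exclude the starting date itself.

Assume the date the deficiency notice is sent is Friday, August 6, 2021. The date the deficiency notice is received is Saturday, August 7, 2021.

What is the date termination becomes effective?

The last day of the acceptance period: 80 calendar days after August 6, 2021 is October 25, 2021.
The last day of the revision period: October 25, 2021 + 25 days = November 19, 2021.
Adding 10 calendar days to November 19, 2021 gives November 29, 2021, which is the last day of the consultation period.
The date termination becomes effective: November 29, 2021 + 31 days = December 30, 2021.

December 30, 2021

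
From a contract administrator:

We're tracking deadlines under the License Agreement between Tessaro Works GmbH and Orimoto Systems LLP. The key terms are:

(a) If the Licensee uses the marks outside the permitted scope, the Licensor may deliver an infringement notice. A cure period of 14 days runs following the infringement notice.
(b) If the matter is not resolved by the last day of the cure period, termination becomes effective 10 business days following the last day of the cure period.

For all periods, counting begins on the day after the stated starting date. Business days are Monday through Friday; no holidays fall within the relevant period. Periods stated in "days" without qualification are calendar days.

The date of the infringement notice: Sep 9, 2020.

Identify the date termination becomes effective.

Oct 7, 2020

Adding 14 calendar days to Sep 9, 2020 gives Sep 23, 2020, which is the last day of the cure period.
The date termination becomes effective: counting 10 business days from Wednesday, Sep 23, 2020 (Sep 24, Sep 25, Sep 28, Sep 29, Sep 30, Oct 1, Oct 2, Oct 5, Oct 6, Oct 7, skipping weekends) reaches Wednesday, Oct 7, 2020.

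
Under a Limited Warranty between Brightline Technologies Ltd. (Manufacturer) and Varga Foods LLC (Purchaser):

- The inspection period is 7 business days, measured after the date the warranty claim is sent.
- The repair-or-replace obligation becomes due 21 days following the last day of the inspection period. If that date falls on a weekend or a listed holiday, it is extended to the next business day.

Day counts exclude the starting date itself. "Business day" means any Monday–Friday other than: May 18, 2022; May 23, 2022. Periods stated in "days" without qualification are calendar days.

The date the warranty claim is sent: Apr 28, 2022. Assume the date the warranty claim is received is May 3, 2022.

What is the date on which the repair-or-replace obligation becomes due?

The last day of the inspection period: counting 7 business days from Thursday, Apr 28, 2022 (Apr 29, May 2, May 3, May 4, May 5, May 6, May 9, skipping weekends) reaches Monday, May 9, 2022.
The date on which the repair-or-replace obligation becomes due: May 9, 2022 + 21 days = May 30, 2022. May 30, 2022 is a Monday and is not a listed holiday, so no roll-forward applies.

May 30, 2022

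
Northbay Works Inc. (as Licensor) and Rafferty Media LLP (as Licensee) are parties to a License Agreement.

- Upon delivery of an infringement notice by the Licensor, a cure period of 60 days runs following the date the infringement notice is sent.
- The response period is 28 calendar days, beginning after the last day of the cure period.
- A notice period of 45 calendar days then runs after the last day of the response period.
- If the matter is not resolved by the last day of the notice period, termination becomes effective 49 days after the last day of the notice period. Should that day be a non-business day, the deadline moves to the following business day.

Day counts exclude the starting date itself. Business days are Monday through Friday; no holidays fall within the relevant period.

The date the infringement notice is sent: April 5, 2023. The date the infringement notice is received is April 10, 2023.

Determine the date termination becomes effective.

October 4, 2023

The last day of the cure period: 60 calendar days after April 5, 2023 is June 4, 2023.
The last day of the response period: 28 calendar days after June 4, 2023 is July 2, 2023.
The last day of the notice period: July 2, 2023 + 45 days = August 16, 2023.
Adding 49 calendar days to August 16, 2023 gives October 4, 2023, which is the date termination becomes effective. October 4, 2023 is a Wednesday, so no roll-forward applies.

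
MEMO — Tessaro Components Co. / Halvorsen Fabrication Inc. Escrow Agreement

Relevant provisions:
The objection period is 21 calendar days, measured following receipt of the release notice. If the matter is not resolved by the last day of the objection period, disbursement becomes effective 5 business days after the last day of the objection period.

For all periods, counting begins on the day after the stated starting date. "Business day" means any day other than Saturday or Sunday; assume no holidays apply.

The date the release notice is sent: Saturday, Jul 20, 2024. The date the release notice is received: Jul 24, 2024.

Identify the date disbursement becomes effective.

The last day of the objection period: 21 calendar days after Jul 24, 2024 is Aug 14, 2024.
The date disbursement becomes effective: 5 business days after Wednesday, Aug 14, 2024, skipping weekends — Aug 15, Aug 16, Aug 19, Aug 20, Aug 21 — lands on Wednesday, Aug 21, 2024.

Aug 21, 2024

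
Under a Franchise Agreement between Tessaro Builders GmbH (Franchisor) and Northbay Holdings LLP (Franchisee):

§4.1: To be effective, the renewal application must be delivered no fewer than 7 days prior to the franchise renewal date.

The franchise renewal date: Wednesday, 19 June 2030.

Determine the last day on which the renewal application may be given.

12 June 2030

19 June 2030 minus 7 days is 12 June 2030.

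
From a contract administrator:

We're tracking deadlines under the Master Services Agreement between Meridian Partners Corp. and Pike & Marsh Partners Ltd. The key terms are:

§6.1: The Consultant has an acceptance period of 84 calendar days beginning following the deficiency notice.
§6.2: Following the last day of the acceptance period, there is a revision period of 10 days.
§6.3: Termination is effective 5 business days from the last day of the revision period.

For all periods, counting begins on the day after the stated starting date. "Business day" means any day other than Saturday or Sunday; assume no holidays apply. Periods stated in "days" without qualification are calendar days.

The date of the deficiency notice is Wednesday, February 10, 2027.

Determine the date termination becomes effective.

The last day of the acceptance period: 84 calendar days after February 10, 2027 is May 5, 2027.
The last day of the revision period: May 5, 2027 + 10 days = May 15, 2027.
The date termination becomes effective: 5 business days after Saturday, May 15, 2027, skipping weekends — May 17, May 18, May 19, May 20, May 21 — lands on Friday, May 21, 2027.

May 21, 2027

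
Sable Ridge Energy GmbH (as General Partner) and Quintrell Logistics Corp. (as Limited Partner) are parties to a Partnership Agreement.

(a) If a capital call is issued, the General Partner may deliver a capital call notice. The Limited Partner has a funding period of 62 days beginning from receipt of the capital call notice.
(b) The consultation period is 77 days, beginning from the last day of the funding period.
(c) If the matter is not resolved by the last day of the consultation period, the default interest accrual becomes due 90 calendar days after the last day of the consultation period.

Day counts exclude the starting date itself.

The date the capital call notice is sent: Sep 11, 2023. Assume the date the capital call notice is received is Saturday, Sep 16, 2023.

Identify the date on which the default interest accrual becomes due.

The last day of the funding period: Sep 16, 2023 + 62 days = Nov 17, 2023.
Adding 77 calendar days to Nov 17, 2023 gives Feb 2, 2024, which is the last day of the consultation period.
Adding 90 calendar days to Feb 2, 2024 gives May 2, 2024, which is the date on which the default interest accrual becomes due.

May 2, 2024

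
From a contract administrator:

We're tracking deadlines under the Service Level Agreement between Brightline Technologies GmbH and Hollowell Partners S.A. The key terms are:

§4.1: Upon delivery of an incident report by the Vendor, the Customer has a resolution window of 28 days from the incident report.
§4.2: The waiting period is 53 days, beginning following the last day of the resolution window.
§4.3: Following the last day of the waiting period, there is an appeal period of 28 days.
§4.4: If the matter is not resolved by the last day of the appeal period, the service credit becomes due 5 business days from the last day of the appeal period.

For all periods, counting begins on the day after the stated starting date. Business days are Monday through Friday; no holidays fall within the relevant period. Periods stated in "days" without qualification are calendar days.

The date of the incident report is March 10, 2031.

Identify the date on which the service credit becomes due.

July 4, 2031

The last day of the resolution window: 28 calendar days after March 10, 2031 is April 7, 2031.
The last day of the waiting period: 53 calendar days after April 7, 2031 is May 30, 2031.
The last day of the appeal period: May 30, 2031 + 28 days = June 27, 2031.
The date on which the service credit becomes due: counting 5 business days from Friday, June 27, 2031 (Jun 30, Jul 1, Jul 2, Jul 3, Jul 4, skipping weekends) reaches Friday, July 4, 2031.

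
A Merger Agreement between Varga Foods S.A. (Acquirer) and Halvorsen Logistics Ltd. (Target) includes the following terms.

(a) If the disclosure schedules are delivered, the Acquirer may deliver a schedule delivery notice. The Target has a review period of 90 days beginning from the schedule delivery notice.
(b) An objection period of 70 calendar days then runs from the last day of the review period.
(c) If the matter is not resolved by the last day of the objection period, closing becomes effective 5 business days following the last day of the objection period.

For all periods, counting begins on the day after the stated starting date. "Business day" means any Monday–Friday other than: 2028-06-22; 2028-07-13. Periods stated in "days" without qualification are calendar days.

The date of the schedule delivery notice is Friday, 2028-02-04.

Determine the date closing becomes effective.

2028-07-20

The last day of the review period: 90 calendar days after 2028-02-04 is 2028-05-04.
The last day of the objection period: 70 calendar days after 2028-05-04 is 2028-07-13.
The date closing becomes effective: counting 5 business days from Thursday, 2028-07-13 (Jul 14, Jul 17, Jul 18, Jul 19, Jul 20, skipping weekends) reaches Thursday, 2028-07-20.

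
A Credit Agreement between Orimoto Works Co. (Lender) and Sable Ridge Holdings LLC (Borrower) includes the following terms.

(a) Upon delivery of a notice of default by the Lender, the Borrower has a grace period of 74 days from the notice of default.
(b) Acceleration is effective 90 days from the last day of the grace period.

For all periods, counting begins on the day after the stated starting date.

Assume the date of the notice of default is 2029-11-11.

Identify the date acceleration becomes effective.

The last day of the grace period: 74 calendar days after 2029-11-11 is 2030-01-24.
The date acceleration becomes effective: 2030-01-24 + 90 days = 2030-04-24.

2030-04-24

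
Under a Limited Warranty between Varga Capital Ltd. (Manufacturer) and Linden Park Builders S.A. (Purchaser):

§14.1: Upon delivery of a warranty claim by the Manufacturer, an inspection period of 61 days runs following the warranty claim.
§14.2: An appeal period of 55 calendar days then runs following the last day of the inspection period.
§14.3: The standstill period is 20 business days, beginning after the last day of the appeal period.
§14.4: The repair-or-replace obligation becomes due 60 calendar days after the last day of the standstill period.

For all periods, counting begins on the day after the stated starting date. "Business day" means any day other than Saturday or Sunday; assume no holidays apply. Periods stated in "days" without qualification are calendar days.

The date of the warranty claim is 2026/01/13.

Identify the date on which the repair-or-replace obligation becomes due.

The last day of the inspection period: 2026/01/13 + 61 days = 2026/03/15.
Adding 55 calendar days to 2026/03/15 gives 2026/05/09, which is the last day of the appeal period.
From Saturday, 2026/05/09, 20 business days (May 11, May 12, May 13, May 14, …, Jun 3, Jun 4, Jun 5, skipping weekends) brings us to Friday, 2026/06/05, which is the last day of the standstill period.
The date on which the repair-or-replace obligation becomes due: 60 calendar days after 2026/06/05 is 2026/08/04.

2026/08/04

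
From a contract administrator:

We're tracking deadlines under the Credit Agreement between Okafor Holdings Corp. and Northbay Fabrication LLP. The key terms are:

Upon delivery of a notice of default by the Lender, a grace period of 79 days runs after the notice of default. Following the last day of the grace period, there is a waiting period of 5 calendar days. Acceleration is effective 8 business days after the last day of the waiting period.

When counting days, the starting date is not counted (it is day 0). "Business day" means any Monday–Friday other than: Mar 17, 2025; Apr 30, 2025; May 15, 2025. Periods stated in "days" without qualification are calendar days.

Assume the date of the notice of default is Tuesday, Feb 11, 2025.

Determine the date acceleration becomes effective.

May 19, 2025

Adding 79 calendar days to Feb 11, 2025 gives May 1, 2025, which is the last day of the grace period.
The last day of the waiting period: 5 calendar days after May 1, 2025 is May 6, 2025.
The date acceleration becomes effective: 8 business days after Tuesday, May 6, 2025, skipping weekends and the listed holiday on May 15 — May 7, May 8, May 9, May 12, May 13, May 14, May 16, May 19 — lands on Monday, May 19, 2025.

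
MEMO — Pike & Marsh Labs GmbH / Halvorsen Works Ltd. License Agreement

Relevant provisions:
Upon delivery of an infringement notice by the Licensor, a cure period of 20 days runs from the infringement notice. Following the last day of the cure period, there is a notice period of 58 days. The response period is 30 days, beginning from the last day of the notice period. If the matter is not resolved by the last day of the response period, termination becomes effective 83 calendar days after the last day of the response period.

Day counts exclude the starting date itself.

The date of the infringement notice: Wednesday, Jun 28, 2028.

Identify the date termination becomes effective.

The last day of the cure period: Jun 28, 2028 + 20 days = Jul 18, 2028.
The last day of the notice period: 58 calendar days after Jul 18, 2028 is Sep 14, 2028.
The last day of the response period: Sep 14, 2028 + 30 days = Oct 14, 2028.
The date termination becomes effective: Oct 14, 2028 + 83 days = Jan 5, 2029.

Jan 5, 2029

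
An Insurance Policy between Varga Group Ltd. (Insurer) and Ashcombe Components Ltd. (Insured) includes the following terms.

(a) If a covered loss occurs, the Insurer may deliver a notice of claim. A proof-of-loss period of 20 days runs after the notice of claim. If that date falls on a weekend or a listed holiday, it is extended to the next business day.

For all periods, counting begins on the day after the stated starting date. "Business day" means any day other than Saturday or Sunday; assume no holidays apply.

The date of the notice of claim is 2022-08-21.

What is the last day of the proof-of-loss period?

The last day of the proof-of-loss period: 20 calendar days after 2022-08-21 is 2022-09-10. That falls on a Saturday, so it rolls to the next business day, Monday, 2022-09-12.

2022-09-12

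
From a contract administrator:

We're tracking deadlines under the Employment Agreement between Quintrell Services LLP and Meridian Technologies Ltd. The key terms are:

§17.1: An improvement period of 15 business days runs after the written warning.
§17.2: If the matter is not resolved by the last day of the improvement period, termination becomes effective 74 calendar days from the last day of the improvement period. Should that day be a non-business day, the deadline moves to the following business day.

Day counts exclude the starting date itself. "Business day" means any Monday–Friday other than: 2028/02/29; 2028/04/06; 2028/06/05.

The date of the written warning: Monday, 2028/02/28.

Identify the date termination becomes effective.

From Monday, 2028/02/28, 15 business days (Mar 1, Mar 2, Mar 3, Mar 6, …, Mar 17, Mar 20, Mar 21, skipping weekends and the listed holiday on Feb 29) brings us to Tuesday, 2028/03/21, which is the last day of the improvement period.
Adding 74 calendar days to 2028/03/21 gives 2028/06/03, which is the date termination becomes effective. That falls on a Saturday, so it rolls to the next business day, Tuesday, 2028/06/06.

2028/06/06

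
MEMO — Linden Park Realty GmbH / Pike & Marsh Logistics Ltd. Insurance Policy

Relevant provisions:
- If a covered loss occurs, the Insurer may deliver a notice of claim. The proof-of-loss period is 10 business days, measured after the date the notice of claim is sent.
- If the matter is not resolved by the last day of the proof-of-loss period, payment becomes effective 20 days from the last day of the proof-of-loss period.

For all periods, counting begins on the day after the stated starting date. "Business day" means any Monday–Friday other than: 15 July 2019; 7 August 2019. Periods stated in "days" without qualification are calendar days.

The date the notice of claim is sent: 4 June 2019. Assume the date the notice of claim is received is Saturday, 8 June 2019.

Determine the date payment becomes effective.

The last day of the proof-of-loss period: 10 business days after Tuesday, 4 June 2019, skipping weekends — Jun 5, Jun 6, Jun 7, Jun 10, Jun 11, Jun 12, Jun 13, Jun 14, Jun 17, Jun 18 — lands on Tuesday, 18 June 2019.
Adding 20 calendar days to 18 June 2019 gives 8 July 2019, which is the date payment becomes effective.

8 July 2019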